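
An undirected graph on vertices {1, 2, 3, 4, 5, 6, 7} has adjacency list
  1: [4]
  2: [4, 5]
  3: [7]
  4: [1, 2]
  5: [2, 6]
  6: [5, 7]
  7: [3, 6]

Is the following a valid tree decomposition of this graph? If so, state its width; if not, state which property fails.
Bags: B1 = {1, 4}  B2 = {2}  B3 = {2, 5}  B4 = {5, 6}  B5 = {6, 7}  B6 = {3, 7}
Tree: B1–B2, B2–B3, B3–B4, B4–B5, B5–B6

A tree decomposition must satisfy three properties: every vertex lies in some bag; for every edge, both endpoints lie together in some bag; and for every vertex, the bags containing it form a connected subtree. Here edge (4,2) lies in no bag, so the decomposition is invalid.

No — edge (4,2) lies in no bag.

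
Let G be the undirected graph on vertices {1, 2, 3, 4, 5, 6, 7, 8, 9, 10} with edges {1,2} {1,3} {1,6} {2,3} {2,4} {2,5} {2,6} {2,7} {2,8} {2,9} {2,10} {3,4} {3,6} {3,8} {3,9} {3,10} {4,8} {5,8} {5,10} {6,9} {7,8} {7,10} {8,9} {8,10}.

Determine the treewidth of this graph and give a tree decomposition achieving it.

The largest bag has 4 vertices, giving width 3; this decomposition certifies tw(G) ≤ 3. On the other hand G contains the 4-clique {2, 3, 8, 9}. A clique must lie in a single bag of any decomposition, so no decomposition can have width below 3. Hence tw(G) = 3 exactly.

Treewidth 3.
One such decomposition:
Bags: B1 = {2, 3, 6, 9}  B2 = {2, 3, 8, 9}  B3 = {2, 3, 4, 8}  B4 = {1, 2, 3, 6}  B5 = {2, 3, 8, 10}  B6 = {2, 5, 8, 10}  B7 = {2, 7, 8, 10}
Tree: B1–B2, B2–B3, B1–B4, B2–B5, B5–B6, B5–B7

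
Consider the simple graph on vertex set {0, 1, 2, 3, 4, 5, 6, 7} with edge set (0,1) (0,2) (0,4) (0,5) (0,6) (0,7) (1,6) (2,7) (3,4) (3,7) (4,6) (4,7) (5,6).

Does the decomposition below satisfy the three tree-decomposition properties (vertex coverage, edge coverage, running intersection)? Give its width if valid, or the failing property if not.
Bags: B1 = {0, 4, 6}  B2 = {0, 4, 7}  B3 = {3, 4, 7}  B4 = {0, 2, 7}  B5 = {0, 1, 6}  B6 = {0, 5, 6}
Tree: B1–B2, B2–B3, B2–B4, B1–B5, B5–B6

Yes; width 2.

Every vertex of G appears in some bag (union = {0, 1, 2, 3, 4, 5, 6, 7}); every edge is covered by a bag; and for each vertex v the set of bags containing v is connected in the bag tree. The decomposition is therefore valid. The largest bag has 3 vertices, so the width is 2.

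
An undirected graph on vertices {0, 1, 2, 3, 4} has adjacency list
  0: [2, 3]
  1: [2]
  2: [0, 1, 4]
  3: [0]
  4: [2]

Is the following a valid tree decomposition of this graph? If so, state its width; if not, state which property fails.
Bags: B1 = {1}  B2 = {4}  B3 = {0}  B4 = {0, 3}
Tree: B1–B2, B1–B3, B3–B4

No — vertex 2 appears in no bag.

A tree decomposition must satisfy three properties: every vertex lies in some bag; for every edge, both endpoints lie together in some bag; and for every vertex, the bags containing it form a connected subtree. Here vertex 2 appears in no bag, so the decomposition is invalid.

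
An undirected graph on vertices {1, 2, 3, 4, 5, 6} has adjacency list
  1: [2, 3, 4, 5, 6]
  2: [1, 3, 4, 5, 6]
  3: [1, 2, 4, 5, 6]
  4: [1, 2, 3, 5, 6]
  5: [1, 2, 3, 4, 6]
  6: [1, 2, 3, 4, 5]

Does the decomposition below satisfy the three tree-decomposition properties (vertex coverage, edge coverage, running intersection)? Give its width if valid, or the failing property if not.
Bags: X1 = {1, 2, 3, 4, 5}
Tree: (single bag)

A tree decomposition must satisfy three properties: every vertex lies in some bag; for every edge, both endpoints lie together in some bag; and for every vertex, the bags containing it form a connected subtree. Here vertex 6 appears in no bag, so the decomposition is invalid.

No — vertex 6 appears in no bag.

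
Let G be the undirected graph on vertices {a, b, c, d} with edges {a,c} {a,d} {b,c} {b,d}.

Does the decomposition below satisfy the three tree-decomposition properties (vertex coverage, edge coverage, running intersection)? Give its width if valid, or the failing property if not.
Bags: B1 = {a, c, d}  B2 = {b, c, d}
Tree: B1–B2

Yes; width 2.

Vertex coverage: the bags together contain {a, b, c, d}, the full vertex set. Edge coverage: each edge of G has both endpoints in at least one bag. Running intersection: for every vertex, the bags containing it form a connected subtree. All three properties hold, so this is a valid tree decomposition of width max|bag| − 1 = 2, and hence tw(G) ≤ 2.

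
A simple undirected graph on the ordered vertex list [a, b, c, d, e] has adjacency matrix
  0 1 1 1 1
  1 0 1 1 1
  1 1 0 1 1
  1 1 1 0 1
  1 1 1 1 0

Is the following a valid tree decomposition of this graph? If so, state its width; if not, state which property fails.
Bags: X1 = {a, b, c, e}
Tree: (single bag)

A tree decomposition must satisfy three properties: every vertex lies in some bag; for every edge, both endpoints lie together in some bag; and for every vertex, the bags containing it form a connected subtree. Here vertex d appears in no bag, so the decomposition is invalid.

No — vertex d appears in no bag.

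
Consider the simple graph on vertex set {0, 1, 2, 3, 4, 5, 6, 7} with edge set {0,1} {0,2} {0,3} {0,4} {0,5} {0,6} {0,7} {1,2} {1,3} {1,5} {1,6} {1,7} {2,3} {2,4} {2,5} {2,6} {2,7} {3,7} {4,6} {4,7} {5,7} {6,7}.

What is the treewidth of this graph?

A width-4 tree decomposition is:
Bags: B1 = {0, 1, 2, 5, 7}  B2 = {0, 1, 2, 6, 7}  B3 = {0, 1, 2, 3, 7}  B4 = {0, 2, 4, 6, 7}
Tree: B1–B2, B1–B3, B2–B4
The largest bag has 5 vertices, giving width 4; this decomposition certifies tw(G) ≤ 4. Conversely, {0, 1, 2, 3, 7} is a clique of size 5, and the vertices of any clique must share a bag in every tree decomposition; so some bag has ≥ 5 vertices and tw(G) ≥ 4. Hence tw(G) = 4 exactly.

4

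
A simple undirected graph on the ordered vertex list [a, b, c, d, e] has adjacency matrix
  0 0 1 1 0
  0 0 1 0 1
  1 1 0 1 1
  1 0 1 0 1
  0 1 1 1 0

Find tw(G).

2

A width-2 tree decomposition is:
Bags: B1 = {a, c, d}  B2 = {c, d, e}  B3 = {b, c, e}
Tree: B1–B2, B2–B3
Every bag has size at most 3, so the width is 3 − 1 = 2 and tw(G) ≤ 2. For the lower bound, the 3 vertices {c, d, e} are pairwise adjacent, and any tree decomposition puts a clique entirely inside one bag — forcing width ≥ 2. The upper and lower bounds meet at 2, so that is the treewidth.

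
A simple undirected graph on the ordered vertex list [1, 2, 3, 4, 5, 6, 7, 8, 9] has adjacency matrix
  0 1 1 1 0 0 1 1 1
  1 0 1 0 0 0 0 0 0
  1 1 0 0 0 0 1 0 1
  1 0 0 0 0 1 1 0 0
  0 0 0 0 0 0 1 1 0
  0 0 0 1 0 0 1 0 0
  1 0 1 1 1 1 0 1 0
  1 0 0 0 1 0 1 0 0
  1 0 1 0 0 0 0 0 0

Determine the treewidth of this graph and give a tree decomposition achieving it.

Treewidth 2.
One optimal decomposition is:
Bags: B1 = {1, 3, 7}  B2 = {1, 3, 9}  B3 = {1, 4, 7}  B4 = {1, 7, 8}  B5 = {1, 2, 3}  B6 = {5, 7, 8}  B7 = {4, 6, 7}
Tree: B1–B2, B1–B3, B3–B4, B1–B5, B4–B6, B3–B7

Every bag has size at most 3, so the width is 3 − 1 = 2 and tw(G) ≤ 2. On the other hand G contains the 3-clique {1, 7, 8}. A clique must lie in a single bag of any decomposition, so no decomposition can have width below 2. Combining the bounds, tw(G) = 2.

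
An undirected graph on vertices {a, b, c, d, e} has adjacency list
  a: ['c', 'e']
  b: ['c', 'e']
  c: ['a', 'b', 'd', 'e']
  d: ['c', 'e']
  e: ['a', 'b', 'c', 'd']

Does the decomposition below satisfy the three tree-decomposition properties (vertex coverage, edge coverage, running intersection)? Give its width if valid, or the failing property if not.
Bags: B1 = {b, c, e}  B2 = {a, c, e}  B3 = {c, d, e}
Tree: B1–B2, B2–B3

Every vertex of G appears in some bag (union = {a, b, c, d, e}); every edge is covered by a bag; and for each vertex v the set of bags containing v is connected in the bag tree. The decomposition is therefore valid. The largest bag has 3 vertices, so the width is 2.

Yes; width 2.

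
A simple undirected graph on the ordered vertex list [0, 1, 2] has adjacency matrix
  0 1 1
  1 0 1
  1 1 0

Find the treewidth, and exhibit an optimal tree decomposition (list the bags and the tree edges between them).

A single bag containing all 3 vertices is trivially a valid decomposition of width 2. On the other hand G contains the 3-clique {0, 1, 2}. A clique must lie in a single bag of any decomposition, so no decomposition can have width below 2. Hence tw(G) = 2 exactly.

Treewidth 2.
One optimal decomposition is:
Bags: B1 = {0, 1, 2}
Tree: (single bag)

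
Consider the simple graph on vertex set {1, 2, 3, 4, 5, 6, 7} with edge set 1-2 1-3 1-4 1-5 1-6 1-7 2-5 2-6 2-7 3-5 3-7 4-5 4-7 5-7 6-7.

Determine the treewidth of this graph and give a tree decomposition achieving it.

Every bag has size at most 4, so the width is 4 − 1 = 3 and tw(G) ≤ 3. For the lower bound, the 4 vertices {1, 2, 5, 7} are pairwise adjacent, and any tree decomposition puts a clique entirely inside one bag — forcing width ≥ 3. Therefore the treewidth is 3.

Treewidth 3.
Bags: B1 = {1, 2, 6, 7}  B2 = {1, 2, 5, 7}  B3 = {1, 3, 5, 7}  B4 = {1, 4, 5, 7}
Tree: B1–B2, B2–B3, B2–B4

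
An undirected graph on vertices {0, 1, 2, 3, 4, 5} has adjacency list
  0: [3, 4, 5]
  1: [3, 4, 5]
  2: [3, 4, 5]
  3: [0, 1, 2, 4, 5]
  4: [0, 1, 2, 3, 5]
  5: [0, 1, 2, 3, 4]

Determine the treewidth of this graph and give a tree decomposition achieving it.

Treewidth 3.
One such decomposition:
Bags: B1 = {1, 3, 4, 5}  B2 = {0, 3, 4, 5}  B3 = {2, 3, 4, 5}
Tree: B1–B2, B2–B3

The largest bag has 4 vertices, giving width 3; this decomposition certifies tw(G) ≤ 3. Conversely, {0, 3, 4, 5} is a clique of size 4, and the vertices of any clique must share a bag in every tree decomposition; so some bag has ≥ 4 vertices and tw(G) ≥ 3. Combining the bounds, tw(G) = 3.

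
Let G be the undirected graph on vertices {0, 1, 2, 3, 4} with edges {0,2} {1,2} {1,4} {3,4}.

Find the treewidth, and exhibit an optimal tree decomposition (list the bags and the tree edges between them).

Treewidth 1.
One optimal decomposition is:
Bags: B1 = {0, 2}  B2 = {1, 2}  B3 = {1, 4}  B4 = {3, 4}
Tree: B1–B2, B2–B3, B3–B4

Every bag has size at most 2, so the width is 2 − 1 = 1 and tw(G) ≤ 1. G has an edge, so its treewidth is at least 1. Hence tw(G) = 1 exactly.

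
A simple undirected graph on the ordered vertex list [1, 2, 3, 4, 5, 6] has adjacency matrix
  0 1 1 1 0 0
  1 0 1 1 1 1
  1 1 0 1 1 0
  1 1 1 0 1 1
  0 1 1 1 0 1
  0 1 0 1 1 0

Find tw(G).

A width-3 tree decomposition is:
Bags: B1 = {2, 4, 5, 6}  B2 = {2, 3, 4, 5}  B3 = {1, 2, 3, 4}
Tree: B1–B2, B2–B3
The largest bag has 4 vertices, giving width 3; this decomposition certifies tw(G) ≤ 3. On the other hand G contains the 4-clique {1, 2, 3, 4}. A clique must lie in a single bag of any decomposition, so no decomposition can have width below 3. Therefore the treewidth is 3.

3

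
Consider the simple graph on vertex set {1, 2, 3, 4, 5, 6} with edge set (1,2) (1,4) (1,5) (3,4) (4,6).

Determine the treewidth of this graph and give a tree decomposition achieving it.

Treewidth 1.
One optimal decomposition is:
Bags: B1 = {4, 6}  B2 = {3, 4}  B3 = {1, 4}  B4 = {1, 2}  B5 = {1, 5}
Tree: B1–B2, B1–B3, B3–B4, B3–B5

The largest bag has 2 vertices, giving width 1; this decomposition certifies tw(G) ≤ 1. G has an edge, so its treewidth is at least 1. Hence tw(G) = 1 exactly.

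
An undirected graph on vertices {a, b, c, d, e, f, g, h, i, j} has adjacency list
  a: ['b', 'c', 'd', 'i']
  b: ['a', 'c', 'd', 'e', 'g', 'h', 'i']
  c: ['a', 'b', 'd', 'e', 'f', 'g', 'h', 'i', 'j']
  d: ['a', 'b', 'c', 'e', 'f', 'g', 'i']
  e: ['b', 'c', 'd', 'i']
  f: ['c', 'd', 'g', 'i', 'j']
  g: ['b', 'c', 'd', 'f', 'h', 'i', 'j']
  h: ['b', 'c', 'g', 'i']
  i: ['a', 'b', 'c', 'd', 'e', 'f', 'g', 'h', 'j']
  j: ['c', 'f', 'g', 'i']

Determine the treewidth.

4

A width-4 tree decomposition is:
Bags: B1 = {b, c, d, g, i}  B2 = {c, d, f, g, i}  B3 = {b, c, d, e, i}  B4 = {a, b, c, d, i}  B5 = {b, c, g, h, i}  B6 = {c, f, g, i, j}
Tree: B1–B2, B1–B3, B3–B4, B1–B5, B2–B6
Each bag holds 5 vertices, so the decomposition has width 4, which upper-bounds the treewidth. Conversely, {c, d, f, g, i} is a clique of size 5, and the vertices of any clique must share a bag in every tree decomposition; so some bag has ≥ 5 vertices and tw(G) ≥ 4. Combining the bounds, tw(G) = 4.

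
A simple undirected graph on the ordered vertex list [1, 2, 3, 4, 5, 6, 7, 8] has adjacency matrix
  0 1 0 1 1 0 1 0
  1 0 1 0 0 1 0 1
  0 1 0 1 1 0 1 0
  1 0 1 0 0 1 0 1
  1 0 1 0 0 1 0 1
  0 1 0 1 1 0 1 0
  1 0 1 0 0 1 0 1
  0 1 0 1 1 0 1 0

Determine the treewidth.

A width-4 tree decomposition is:
Bags: B1 = {1, 3, 6, 7, 8}  B2 = {1, 3, 5, 6, 8}  B3 = {1, 2, 3, 6, 8}  B4 = {1, 3, 4, 6, 8}
Tree: B1–B2, B2–B3, B3–B4
Every bag has size at most 5, so the width is 5 − 1 = 4 and tw(G) ≤ 4. For the lower bound: the 5 vertex sets {6,7}, {5,8}, {1,2}, {3}, {4} are disjoint, each induces a connected subgraph, and every pair is joined by at least one edge of G. Contracting each set to a single vertex therefore yields K_{5} as a minor, and since treewidth is minor-monotone, tw(G) ≥ tw(K_{5}) = 4. Therefore the treewidth is 4.

4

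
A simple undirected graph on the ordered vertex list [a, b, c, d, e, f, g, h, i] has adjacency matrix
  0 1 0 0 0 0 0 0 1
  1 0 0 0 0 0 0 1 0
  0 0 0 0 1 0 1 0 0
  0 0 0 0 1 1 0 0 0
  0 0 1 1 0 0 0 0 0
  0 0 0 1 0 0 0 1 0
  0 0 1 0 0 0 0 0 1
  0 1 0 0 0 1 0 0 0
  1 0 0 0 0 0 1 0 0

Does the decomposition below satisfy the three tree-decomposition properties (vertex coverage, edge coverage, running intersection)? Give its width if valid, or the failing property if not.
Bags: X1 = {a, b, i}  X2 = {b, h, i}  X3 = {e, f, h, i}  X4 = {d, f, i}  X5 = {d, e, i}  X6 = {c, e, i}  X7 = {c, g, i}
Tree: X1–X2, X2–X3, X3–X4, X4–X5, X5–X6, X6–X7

No — bags containing vertex e are not connected in the tree.

A tree decomposition must satisfy three properties: every vertex lies in some bag; for every edge, both endpoints lie together in some bag; and for every vertex, the bags containing it form a connected subtree. Here bags containing vertex e are not connected in the tree, so the decomposition is invalid.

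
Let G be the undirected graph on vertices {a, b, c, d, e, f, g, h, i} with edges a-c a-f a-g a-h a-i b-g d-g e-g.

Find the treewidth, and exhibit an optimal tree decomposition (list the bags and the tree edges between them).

Treewidth 1.
One such decomposition:
Bags: B1 = {b, g}  B2 = {a, g}  B3 = {a, h}  B4 = {d, g}  B5 = {a, f}  B6 = {a, i}  B7 = {a, c}  B8 = {e, g}
Tree: B1–B2, B2–B3, B2–B4, B2–B5, B2–B6, B2–B7, B2–B8

Every bag has size at most 2, so the width is 2 − 1 = 1 and tw(G) ≤ 1. Any graph with an edge has treewidth ≥ 1, and G has the edge b–g. Therefore the treewidth is 1.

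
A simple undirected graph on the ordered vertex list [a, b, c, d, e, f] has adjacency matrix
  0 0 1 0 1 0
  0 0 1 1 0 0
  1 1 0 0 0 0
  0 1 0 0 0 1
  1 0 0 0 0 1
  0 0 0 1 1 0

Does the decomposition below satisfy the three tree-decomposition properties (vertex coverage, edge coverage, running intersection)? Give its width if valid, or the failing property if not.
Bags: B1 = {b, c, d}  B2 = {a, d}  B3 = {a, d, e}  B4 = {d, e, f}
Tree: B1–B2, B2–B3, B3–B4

A tree decomposition must satisfy three properties: every vertex lies in some bag; for every edge, both endpoints lie together in some bag; and for every vertex, the bags containing it form a connected subtree. Here edge (c,a) lies in no bag, so the decomposition is invalid.

No — edge (c,a) lies in no bag.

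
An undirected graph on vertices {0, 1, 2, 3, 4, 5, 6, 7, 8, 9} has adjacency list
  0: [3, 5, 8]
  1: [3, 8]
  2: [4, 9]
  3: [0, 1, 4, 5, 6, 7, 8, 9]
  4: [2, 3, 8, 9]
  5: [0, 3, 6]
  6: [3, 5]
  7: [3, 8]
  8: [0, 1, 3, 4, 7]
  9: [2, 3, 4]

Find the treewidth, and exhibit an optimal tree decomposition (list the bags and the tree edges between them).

Treewidth 2.
Bags: B1 = {3, 5, 6}  B2 = {0, 3, 5}  B3 = {0, 3, 8}  B4 = {3, 4, 8}  B5 = {3, 4, 9}  B6 = {3, 7, 8}  B7 = {2, 4, 9}  B8 = {1, 3, 8}
Tree: B1–B2, B2–B3, B3–B4, B4–B5, B4–B6, B5–B7, B6–B8

Every bag has size at most 3, so the width is 3 − 1 = 2 and tw(G) ≤ 2. Conversely, {2, 4, 9} is a clique of size 3, and the vertices of any clique must share a bag in every tree decomposition; so some bag has ≥ 3 vertices and tw(G) ≥ 2. Hence tw(G) = 2 exactly.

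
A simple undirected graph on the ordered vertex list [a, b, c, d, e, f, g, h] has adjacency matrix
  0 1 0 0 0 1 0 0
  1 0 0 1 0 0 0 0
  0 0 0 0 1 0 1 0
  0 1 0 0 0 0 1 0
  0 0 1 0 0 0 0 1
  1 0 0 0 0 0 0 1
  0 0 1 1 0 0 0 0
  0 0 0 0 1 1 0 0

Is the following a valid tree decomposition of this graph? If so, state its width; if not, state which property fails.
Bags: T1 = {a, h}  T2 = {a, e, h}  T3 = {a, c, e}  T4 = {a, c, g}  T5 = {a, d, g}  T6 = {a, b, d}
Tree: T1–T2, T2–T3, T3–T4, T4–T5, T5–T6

A tree decomposition must satisfy three properties: every vertex lies in some bag; for every edge, both endpoints lie together in some bag; and for every vertex, the bags containing it form a connected subtree. Here vertex f appears in no bag, so the decomposition is invalid.

No — vertex f appears in no bag.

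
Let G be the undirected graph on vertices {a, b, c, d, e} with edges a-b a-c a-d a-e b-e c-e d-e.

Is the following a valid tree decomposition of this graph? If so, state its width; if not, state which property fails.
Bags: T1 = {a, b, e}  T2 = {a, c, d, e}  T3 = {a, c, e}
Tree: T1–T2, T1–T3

No — bags containing vertex c are not connected in the tree.

A tree decomposition must satisfy three properties: every vertex lies in some bag; for every edge, both endpoints lie together in some bag; and for every vertex, the bags containing it form a connected subtree. Here bags containing vertex c are not connected in the tree, so the decomposition is invalid.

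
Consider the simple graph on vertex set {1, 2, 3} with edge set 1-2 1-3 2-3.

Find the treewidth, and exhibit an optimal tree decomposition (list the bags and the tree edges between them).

Treewidth 2.
One such decomposition:
Bags: B1 = {1, 2, 3}
Tree: (single bag)

A single bag containing all 3 vertices is trivially a valid decomposition of width 2. On the other hand G contains the 3-clique {1, 2, 3}. A clique must lie in a single bag of any decomposition, so no decomposition can have width below 2. Combining the bounds, tw(G) = 2.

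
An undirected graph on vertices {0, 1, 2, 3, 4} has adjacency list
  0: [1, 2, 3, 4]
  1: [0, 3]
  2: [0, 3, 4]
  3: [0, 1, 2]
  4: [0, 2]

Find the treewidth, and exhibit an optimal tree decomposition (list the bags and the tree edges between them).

Treewidth 2.
One such decomposition:
Bags: B1 = {0, 1, 3}  B2 = {0, 2, 3}  B3 = {0, 2, 4}
Tree: B1–B2, B2–B3

The largest bag has 3 vertices, giving width 2; this decomposition certifies tw(G) ≤ 2. Conversely, {0, 1, 3} is a clique of size 3, and the vertices of any clique must share a bag in every tree decomposition; so some bag has ≥ 3 vertices and tw(G) ≥ 2. Hence tw(G) = 2 exactly.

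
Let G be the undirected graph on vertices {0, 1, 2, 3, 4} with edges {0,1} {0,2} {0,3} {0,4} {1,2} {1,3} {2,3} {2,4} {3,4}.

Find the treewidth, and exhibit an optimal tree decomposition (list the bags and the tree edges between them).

Treewidth 3.
One such decomposition:
Bags: B1 = {0, 1, 2, 3}  B2 = {0, 2, 3, 4}
Tree: B1–B2

The largest bag has 4 vertices, giving width 3; this decomposition certifies tw(G) ≤ 3. Conversely, {0, 1, 2, 3} is a clique of size 4, and the vertices of any clique must share a bag in every tree decomposition; so some bag has ≥ 4 vertices and tw(G) ≥ 3. Therefore the treewidth is 3.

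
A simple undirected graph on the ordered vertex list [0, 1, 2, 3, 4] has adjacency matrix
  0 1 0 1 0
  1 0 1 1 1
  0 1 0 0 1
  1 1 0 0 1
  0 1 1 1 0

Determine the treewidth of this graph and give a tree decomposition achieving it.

Each bag holds 3 vertices, so the decomposition has width 2, which upper-bounds the treewidth. On the other hand G contains the 3-clique {1, 2, 4}. A clique must lie in a single bag of any decomposition, so no decomposition can have width below 2. Hence tw(G) = 2 exactly.

Treewidth 2.
Bags: B1 = {1, 3, 4}  B2 = {1, 2, 4}  B3 = {0, 1, 3}
Tree: B1–B2, B1–B3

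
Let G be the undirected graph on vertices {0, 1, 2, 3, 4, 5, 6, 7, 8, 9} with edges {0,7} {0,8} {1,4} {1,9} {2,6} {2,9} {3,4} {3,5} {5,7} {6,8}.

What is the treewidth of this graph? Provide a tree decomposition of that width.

Each bag holds 3 vertices, so the decomposition has width 2, which upper-bounds the treewidth. Since 7–0–8–6–2–9–1–4–3–5–7 is a cycle in G, G is not acyclic. Forests are exactly the graphs of treewidth ≤ 1, so tw(G) ≥ 2. Therefore the treewidth is 2.

Treewidth 2.
One such decomposition:
Bags: B1 = {0, 7, 8}  B2 = {6, 7, 8}  B3 = {2, 6, 7}  B4 = {2, 7, 9}  B5 = {1, 7, 9}  B6 = {1, 4, 7}  B7 = {3, 4, 7}  B8 = {3, 5, 7}
Tree: B1–B2, B2–B3, B3–B4, B4–B5, B5–B6, B6–B7, B7–B8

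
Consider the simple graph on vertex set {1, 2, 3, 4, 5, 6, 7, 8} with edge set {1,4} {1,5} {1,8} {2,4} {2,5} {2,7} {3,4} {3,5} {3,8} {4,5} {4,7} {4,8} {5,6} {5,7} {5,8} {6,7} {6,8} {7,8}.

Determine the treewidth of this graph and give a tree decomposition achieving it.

Treewidth 3.
One optimal decomposition is:
Bags: B1 = {2, 4, 5, 7}  B2 = {4, 5, 7, 8}  B3 = {1, 4, 5, 8}  B4 = {3, 4, 5, 8}  B5 = {5, 6, 7, 8}
Tree: B1–B2, B2–B3, B3–B4, B2–B5

Every bag has size at most 4, so the width is 4 − 1 = 3 and tw(G) ≤ 3. For the lower bound, the 4 vertices {1, 4, 5, 8} are pairwise adjacent, and any tree decomposition puts a clique entirely inside one bag — forcing width ≥ 3. The upper and lower bounds meet at 3, so that is the treewidth.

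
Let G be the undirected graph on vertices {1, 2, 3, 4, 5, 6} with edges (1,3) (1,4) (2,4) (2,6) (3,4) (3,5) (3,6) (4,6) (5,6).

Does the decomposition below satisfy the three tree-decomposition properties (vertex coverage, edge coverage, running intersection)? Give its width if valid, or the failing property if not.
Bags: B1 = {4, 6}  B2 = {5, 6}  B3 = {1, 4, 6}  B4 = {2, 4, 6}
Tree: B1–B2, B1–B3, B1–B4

A tree decomposition must satisfy three properties: every vertex lies in some bag; for every edge, both endpoints lie together in some bag; and for every vertex, the bags containing it form a connected subtree. Here vertex 3 appears in no bag, so the decomposition is invalid.

No — vertex 3 appears in no bag.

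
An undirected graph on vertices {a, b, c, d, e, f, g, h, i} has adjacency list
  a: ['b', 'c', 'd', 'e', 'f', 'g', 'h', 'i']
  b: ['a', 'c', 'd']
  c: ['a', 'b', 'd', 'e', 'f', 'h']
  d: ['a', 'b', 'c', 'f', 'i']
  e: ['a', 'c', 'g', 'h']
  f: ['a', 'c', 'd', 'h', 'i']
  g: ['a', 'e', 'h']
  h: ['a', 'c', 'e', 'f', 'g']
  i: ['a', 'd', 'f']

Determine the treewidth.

3

A width-3 tree decomposition is:
Bags: B1 = {a, b, c, d}  B2 = {a, c, d, f}  B3 = {a, c, f, h}  B4 = {a, d, f, i}  B5 = {a, c, e, h}  B6 = {a, e, g, h}
Tree: B1–B2, B2–B3, B2–B4, B3–B5, B5–B6
Every bag has size at most 4, so the width is 4 − 1 = 3 and tw(G) ≤ 3. On the other hand G contains the 4-clique {a, e, g, h}. A clique must lie in a single bag of any decomposition, so no decomposition can have width below 3. Combining the bounds, tw(G) = 3.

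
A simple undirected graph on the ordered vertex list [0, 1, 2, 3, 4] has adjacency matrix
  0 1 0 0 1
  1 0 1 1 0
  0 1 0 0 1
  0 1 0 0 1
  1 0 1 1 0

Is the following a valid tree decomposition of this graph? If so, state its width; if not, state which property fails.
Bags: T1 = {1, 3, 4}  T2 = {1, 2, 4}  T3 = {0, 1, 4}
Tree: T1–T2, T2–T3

Yes; width 2.

Every vertex of G appears in some bag (union = {0, 1, 2, 3, 4}); every edge is covered by a bag; and for each vertex v the set of bags containing v is connected in the bag tree. The decomposition is therefore valid. The largest bag has 3 vertices, so the width is 2.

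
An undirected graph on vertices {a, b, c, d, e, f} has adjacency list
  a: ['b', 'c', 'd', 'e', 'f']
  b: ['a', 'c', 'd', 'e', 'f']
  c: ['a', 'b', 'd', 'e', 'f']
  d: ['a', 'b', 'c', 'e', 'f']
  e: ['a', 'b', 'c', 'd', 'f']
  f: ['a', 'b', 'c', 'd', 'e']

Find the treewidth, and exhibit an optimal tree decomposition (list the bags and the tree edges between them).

With just one bag of size 6, the width is 6 − 1 = 5, so tw(G) ≤ 5. For the lower bound, the 6 vertices {a, b, c, d, e, f} are pairwise adjacent, and any tree decomposition puts a clique entirely inside one bag — forcing width ≥ 5. Combining the bounds, tw(G) = 5.

Treewidth 5.
One such decomposition:
Bags: B1 = {a, b, c, d, e, f}
Tree: (single bag)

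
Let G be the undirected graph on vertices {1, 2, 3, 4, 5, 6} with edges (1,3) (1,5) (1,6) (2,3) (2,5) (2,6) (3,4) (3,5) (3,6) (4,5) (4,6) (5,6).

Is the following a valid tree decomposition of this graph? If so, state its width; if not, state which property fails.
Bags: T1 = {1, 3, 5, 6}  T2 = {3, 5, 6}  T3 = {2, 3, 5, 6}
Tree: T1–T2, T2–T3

A tree decomposition must satisfy three properties: every vertex lies in some bag; for every edge, both endpoints lie together in some bag; and for every vertex, the bags containing it form a connected subtree. Here vertex 4 appears in no bag, so the decomposition is invalid.

No — vertex 4 appears in no bag.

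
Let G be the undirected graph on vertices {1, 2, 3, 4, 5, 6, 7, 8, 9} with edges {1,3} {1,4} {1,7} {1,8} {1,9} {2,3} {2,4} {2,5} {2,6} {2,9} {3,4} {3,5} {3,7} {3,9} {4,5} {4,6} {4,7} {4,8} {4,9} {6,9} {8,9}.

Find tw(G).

A width-3 tree decomposition is:
Bags: B1 = {1, 3, 4, 9}  B2 = {1, 3, 4, 7}  B3 = {2, 3, 4, 9}  B4 = {2, 4, 6, 9}  B5 = {1, 4, 8, 9}  B6 = {2, 3, 4, 5}
Tree: B1–B2, B1–B3, B3–B4, B1–B5, B3–B6
The largest bag has 4 vertices, giving width 3; this decomposition certifies tw(G) ≤ 3. On the other hand G contains the 4-clique {1, 4, 8, 9}. A clique must lie in a single bag of any decomposition, so no decomposition can have width below 3. The upper and lower bounds meet at 3, so that is the treewidth.

3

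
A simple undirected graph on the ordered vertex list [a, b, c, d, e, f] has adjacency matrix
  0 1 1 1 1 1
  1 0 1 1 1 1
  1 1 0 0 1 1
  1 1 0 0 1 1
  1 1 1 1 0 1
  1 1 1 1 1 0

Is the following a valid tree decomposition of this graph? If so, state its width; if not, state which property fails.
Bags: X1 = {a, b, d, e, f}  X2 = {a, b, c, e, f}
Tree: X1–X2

Every vertex of G appears in some bag (union = {a, b, c, d, e, f}); every edge is covered by a bag; and for each vertex v the set of bags containing v is connected in the bag tree. The decomposition is therefore valid. The largest bag has 5 vertices, so the width is 4.

Yes; width 4.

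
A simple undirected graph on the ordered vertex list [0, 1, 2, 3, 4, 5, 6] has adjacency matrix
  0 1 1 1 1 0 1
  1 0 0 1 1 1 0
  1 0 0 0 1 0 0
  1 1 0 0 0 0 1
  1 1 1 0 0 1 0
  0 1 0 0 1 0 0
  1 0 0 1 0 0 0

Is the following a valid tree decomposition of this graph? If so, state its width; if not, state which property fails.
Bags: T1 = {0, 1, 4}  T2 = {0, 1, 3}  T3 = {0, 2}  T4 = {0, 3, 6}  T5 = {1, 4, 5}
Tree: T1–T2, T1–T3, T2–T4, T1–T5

No — edge (4,2) lies in no bag.

A tree decomposition must satisfy three properties: every vertex lies in some bag; for every edge, both endpoints lie together in some bag; and for every vertex, the bags containing it form a connected subtree. Here edge (4,2) lies in no bag, so the decomposition is invalid.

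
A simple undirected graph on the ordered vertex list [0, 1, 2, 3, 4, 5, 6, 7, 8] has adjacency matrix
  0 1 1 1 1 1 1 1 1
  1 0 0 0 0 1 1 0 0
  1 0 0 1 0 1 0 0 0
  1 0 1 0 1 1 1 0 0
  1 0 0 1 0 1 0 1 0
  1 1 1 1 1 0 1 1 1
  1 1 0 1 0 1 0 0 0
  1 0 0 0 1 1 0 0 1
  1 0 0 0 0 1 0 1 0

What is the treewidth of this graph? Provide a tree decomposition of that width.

Every bag has size at most 4, so the width is 4 − 1 = 3 and tw(G) ≤ 3. For the lower bound, the 4 vertices {0, 5, 7, 8} are pairwise adjacent, and any tree decomposition puts a clique entirely inside one bag — forcing width ≥ 3. Therefore the treewidth is 3.

Treewidth 3.
Bags: B1 = {0, 2, 3, 5}  B2 = {0, 3, 4, 5}  B3 = {0, 4, 5, 7}  B4 = {0, 3, 5, 6}  B5 = {0, 1, 5, 6}  B6 = {0, 5, 7, 8}
Tree: B1–B2, B2–B3, B2–B4, B4–B5, B3–B6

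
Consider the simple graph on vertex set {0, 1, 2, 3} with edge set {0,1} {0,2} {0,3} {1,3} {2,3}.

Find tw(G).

A width-2 tree decomposition is:
Bags: B1 = {0, 1, 3}  B2 = {0, 2, 3}
Tree: B1–B2
Every bag has size at most 3, so the width is 3 − 1 = 2 and tw(G) ≤ 2. For the lower bound, the 3 vertices {0, 1, 3} are pairwise adjacent, and any tree decomposition puts a clique entirely inside one bag — forcing width ≥ 2. Combining the bounds, tw(G) = 2.

2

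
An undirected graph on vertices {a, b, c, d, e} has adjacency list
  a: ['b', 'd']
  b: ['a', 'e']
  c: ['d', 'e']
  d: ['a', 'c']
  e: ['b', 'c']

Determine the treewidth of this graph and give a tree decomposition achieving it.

Treewidth 2.
One optimal decomposition is:
Bags: B1 = {a, b, d}  B2 = {b, d, e}  B3 = {c, d, e}
Tree: B1–B2, B2–B3

Each bag holds 3 vertices, so the decomposition has width 2, which upper-bounds the treewidth. The edges d–a–b–e–c–d form a cycle, so G is not a tree and its treewidth is at least 2. The upper and lower bounds meet at 2, so that is the treewidth.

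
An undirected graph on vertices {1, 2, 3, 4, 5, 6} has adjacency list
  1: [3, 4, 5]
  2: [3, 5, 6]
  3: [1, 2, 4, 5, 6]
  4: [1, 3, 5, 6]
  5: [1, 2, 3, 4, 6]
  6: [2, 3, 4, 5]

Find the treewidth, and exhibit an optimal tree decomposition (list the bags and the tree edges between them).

The largest bag has 4 vertices, giving width 3; this decomposition certifies tw(G) ≤ 3. Conversely, {2, 3, 5, 6} is a clique of size 4, and the vertices of any clique must share a bag in every tree decomposition; so some bag has ≥ 4 vertices and tw(G) ≥ 3. Combining the bounds, tw(G) = 3.

Treewidth 3.
One such decomposition:
Bags: B1 = {1, 3, 4, 5}  B2 = {3, 4, 5, 6}  B3 = {2, 3, 5, 6}
Tree: B1–B2, B2–B3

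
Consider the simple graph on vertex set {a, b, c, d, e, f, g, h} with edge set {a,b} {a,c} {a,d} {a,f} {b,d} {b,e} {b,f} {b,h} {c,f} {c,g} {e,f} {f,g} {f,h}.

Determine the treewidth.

2

A width-2 tree decomposition is:
Bags: B1 = {a, b, f}  B2 = {b, e, f}  B3 = {b, f, h}  B4 = {a, c, f}  B5 = {a, b, d}  B6 = {c, f, g}
Tree: B1–B2, B2–B3, B1–B4, B1–B5, B4–B6
Each bag holds 3 vertices, so the decomposition has width 2, which upper-bounds the treewidth. For the lower bound, the 3 vertices {a, b, d} are pairwise adjacent, and any tree decomposition puts a clique entirely inside one bag — forcing width ≥ 2. Hence tw(G) = 2 exactly.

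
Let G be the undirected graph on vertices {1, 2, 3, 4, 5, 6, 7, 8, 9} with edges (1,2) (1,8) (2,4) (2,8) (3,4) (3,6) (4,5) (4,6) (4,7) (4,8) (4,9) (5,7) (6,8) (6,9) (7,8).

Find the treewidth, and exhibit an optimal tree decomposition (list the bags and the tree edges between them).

The largest bag has 3 vertices, giving width 2; this decomposition certifies tw(G) ≤ 2. Conversely, {1, 2, 8} is a clique of size 3, and the vertices of any clique must share a bag in every tree decomposition; so some bag has ≥ 3 vertices and tw(G) ≥ 2. The upper and lower bounds meet at 2, so that is the treewidth.

Treewidth 2.
One such decomposition:
Bags: B1 = {4, 7, 8}  B2 = {4, 6, 8}  B3 = {3, 4, 6}  B4 = {4, 6, 9}  B5 = {2, 4, 8}  B6 = {4, 5, 7}  B7 = {1, 2, 8}
Tree: B1–B2, B2–B3, B3–B4, B1–B5, B1–B6, B5–B7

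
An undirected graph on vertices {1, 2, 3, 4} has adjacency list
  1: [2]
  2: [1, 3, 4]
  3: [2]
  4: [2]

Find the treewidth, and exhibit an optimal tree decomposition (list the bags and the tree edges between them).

The largest bag has 2 vertices, giving width 1; this decomposition certifies tw(G) ≤ 1. Since G has at least one edge (e.g. 2–1), it is not an edgeless graph, so tw(G) ≥ 1. The upper and lower bounds meet at 1, so that is the treewidth.

Treewidth 1.
One such decomposition:
Bags: B1 = {1, 2}  B2 = {2, 3}  B3 = {2, 4}
Tree: B1–B2, B2–B3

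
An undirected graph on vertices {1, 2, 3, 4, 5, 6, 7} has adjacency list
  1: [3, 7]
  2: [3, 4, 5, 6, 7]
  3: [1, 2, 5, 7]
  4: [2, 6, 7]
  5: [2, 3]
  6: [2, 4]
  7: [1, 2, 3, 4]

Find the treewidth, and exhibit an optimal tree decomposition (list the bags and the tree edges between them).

Treewidth 2.
Bags: B1 = {2, 3, 7}  B2 = {1, 3, 7}  B3 = {2, 4, 7}  B4 = {2, 3, 5}  B5 = {2, 4, 6}
Tree: B1–B2, B1–B3, B1–B4, B3–B5

The largest bag has 3 vertices, giving width 2; this decomposition certifies tw(G) ≤ 2. Conversely, {1, 3, 7} is a clique of size 3, and the vertices of any clique must share a bag in every tree decomposition; so some bag has ≥ 3 vertices and tw(G) ≥ 2. Therefore the treewidth is 2.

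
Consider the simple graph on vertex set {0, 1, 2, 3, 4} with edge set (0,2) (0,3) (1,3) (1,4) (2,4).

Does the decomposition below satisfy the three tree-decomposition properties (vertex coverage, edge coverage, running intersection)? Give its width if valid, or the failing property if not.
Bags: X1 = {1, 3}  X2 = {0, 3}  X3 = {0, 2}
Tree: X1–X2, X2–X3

A tree decomposition must satisfy three properties: every vertex lies in some bag; for every edge, both endpoints lie together in some bag; and for every vertex, the bags containing it form a connected subtree. Here vertex 4 appears in no bag, so the decomposition is invalid.

No — vertex 4 appears in no bag.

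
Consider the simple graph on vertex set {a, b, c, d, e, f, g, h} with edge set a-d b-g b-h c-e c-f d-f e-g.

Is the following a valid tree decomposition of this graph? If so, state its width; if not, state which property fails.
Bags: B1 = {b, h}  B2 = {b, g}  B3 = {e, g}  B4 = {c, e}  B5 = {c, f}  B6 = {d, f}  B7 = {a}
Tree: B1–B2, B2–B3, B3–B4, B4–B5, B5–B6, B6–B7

A tree decomposition must satisfy three properties: every vertex lies in some bag; for every edge, both endpoints lie together in some bag; and for every vertex, the bags containing it form a connected subtree. Here edge (d,a) lies in no bag, so the decomposition is invalid.

No — edge (d,a) lies in no bag.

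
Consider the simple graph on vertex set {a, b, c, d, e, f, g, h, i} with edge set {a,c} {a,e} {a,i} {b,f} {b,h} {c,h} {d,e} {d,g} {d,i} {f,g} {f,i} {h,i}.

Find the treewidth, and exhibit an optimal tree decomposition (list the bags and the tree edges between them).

Each bag holds 4 vertices, so the decomposition has width 3, which upper-bounds the treewidth. For the lower bound: the 4 vertex sets {a,c,e}, {h}, {i}, {b,d,f,g} are disjoint, each induces a connected subgraph, and every pair is joined by at least one edge of G. Contracting each set to a single vertex therefore yields K_{4} as a minor, and since treewidth is minor-monotone, tw(G) ≥ tw(K_{4}) = 3. Therefore the treewidth is 3.

Treewidth 3.
One such decomposition:
Bags: B1 = {a, c, e, h}  B2 = {a, e, h, i}  B3 = {d, e, h, i}  B4 = {b, d, h, i}  B5 = {b, d, f, i}  B6 = {b, d, f, g}
Tree: B1–B2, B2–B3, B3–B4, B4–B5, B5–B6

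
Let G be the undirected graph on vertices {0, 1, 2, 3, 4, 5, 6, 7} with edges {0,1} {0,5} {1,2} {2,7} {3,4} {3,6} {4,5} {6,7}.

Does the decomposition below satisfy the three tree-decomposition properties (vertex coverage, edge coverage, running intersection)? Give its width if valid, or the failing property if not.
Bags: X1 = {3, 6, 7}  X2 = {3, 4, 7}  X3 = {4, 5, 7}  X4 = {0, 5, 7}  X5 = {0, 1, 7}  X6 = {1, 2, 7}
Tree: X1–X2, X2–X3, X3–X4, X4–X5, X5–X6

Yes; width 2.

Checking the three conditions: (i) the bags cover all of {0, 1, 2, 3, 4, 5, 6, 7}; (ii) for each edge, some bag contains both endpoints; (iii) the bags containing any fixed vertex form a subtree. All hold, so the decomposition is valid with width 3 − 1 = 2.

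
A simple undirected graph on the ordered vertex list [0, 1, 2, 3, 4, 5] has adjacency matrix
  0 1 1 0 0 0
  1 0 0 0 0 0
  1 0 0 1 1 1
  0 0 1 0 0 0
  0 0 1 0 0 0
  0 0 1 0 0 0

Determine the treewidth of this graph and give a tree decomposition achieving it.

Every bag has size at most 2, so the width is 2 − 1 = 1 and tw(G) ≤ 1. G has an edge, so its treewidth is at least 1. Hence tw(G) = 1 exactly.

Treewidth 1.
One optimal decomposition is:
Bags: B1 = {2, 3}  B2 = {0, 2}  B3 = {0, 1}  B4 = {2, 4}  B5 = {2, 5}
Tree: B1–B2, B2–B3, B2–B4, B2–B5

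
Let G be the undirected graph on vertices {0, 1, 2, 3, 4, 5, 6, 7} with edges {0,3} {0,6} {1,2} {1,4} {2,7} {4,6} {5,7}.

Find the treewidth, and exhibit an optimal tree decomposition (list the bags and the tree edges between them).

Treewidth 1.
One optimal decomposition is:
Bags: B1 = {0, 3}  B2 = {0, 6}  B3 = {4, 6}  B4 = {1, 4}  B5 = {1, 2}  B6 = {2, 7}  B7 = {5, 7}
Tree: B1–B2, B2–B3, B3–B4, B4–B5, B5–B6, B6–B7

Each bag holds 2 vertices, so the decomposition has width 1, which upper-bounds the treewidth. Since G has at least one edge (e.g. 3–0), it is not an edgeless graph, so tw(G) ≥ 1. Hence tw(G) = 1 exactly.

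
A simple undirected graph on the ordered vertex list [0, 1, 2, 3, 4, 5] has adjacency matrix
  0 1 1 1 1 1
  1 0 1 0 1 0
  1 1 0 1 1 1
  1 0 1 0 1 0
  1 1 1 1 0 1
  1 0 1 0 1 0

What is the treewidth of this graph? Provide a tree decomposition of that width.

Every bag has size at most 4, so the width is 4 − 1 = 3 and tw(G) ≤ 3. For the lower bound, the 4 vertices {0, 1, 2, 4} are pairwise adjacent, and any tree decomposition puts a clique entirely inside one bag — forcing width ≥ 3. Hence tw(G) = 3 exactly.

Treewidth 3.
Bags: B1 = {0, 1, 2, 4}  B2 = {0, 2, 4, 5}  B3 = {0, 2, 3, 4}
Tree: B1–B2, B2–B3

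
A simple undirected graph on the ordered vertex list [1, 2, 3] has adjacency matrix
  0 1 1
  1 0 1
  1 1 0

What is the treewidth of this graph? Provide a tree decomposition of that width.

With just one bag of size 3, the width is 3 − 1 = 2, so tw(G) ≤ 2. Conversely, {1, 2, 3} is a clique of size 3, and the vertices of any clique must share a bag in every tree decomposition; so some bag has ≥ 3 vertices and tw(G) ≥ 2. Therefore the treewidth is 2.

Treewidth 2.
One optimal decomposition is:
Bags: B1 = {1, 2, 3}
Tree: (single bag)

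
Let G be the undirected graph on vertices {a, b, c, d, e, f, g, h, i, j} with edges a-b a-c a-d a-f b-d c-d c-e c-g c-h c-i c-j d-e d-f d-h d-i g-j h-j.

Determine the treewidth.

2

A width-2 tree decomposition is:
Bags: B1 = {c, d, h}  B2 = {a, c, d}  B3 = {a, d, f}  B4 = {c, d, e}  B5 = {c, h, j}  B6 = {c, g, j}  B7 = {a, b, d}  B8 = {c, d, i}
Tree: B1–B2, B2–B3, B1–B4, B1–B5, B5–B6, B3–B7, B1–B8
Each bag holds 3 vertices, so the decomposition has width 2, which upper-bounds the treewidth. Conversely, {c, d, e} is a clique of size 3, and the vertices of any clique must share a bag in every tree decomposition; so some bag has ≥ 3 vertices and tw(G) ≥ 2. Therefore the treewidth is 2.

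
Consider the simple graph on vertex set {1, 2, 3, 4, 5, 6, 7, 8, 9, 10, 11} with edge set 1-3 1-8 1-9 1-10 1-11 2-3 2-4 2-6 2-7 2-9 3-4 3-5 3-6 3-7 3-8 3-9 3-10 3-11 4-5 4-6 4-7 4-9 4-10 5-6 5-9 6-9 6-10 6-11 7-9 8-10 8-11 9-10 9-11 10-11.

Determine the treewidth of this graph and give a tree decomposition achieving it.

Treewidth 4.
One such decomposition:
Bags: B1 = {2, 3, 4, 6, 9}  B2 = {3, 4, 6, 9, 10}  B3 = {3, 6, 9, 10, 11}  B4 = {1, 3, 9, 10, 11}  B5 = {2, 3, 4, 7, 9}  B6 = {3, 4, 5, 6, 9}  B7 = {1, 3, 8, 10, 11}
Tree: B1–B2, B2–B3, B3–B4, B1–B5, B1–B6, B4–B7

Each bag holds 5 vertices, so the decomposition has width 4, which upper-bounds the treewidth. On the other hand G contains the 5-clique {1, 3, 8, 10, 11}. A clique must lie in a single bag of any decomposition, so no decomposition can have width below 4. Combining the bounds, tw(G) = 4.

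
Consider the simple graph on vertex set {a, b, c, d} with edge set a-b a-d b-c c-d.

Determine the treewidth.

2

A width-2 tree decomposition is:
Bags: B1 = {a, b, d}  B2 = {b, c, d}
Tree: B1–B2
Every bag has size at most 3, so the width is 3 − 1 = 2 and tw(G) ≤ 2. For the lower bound, G contains the cycle d–a–b–c–d, so G is not a forest; only forests have treewidth ≤ 1, hence tw(G) ≥ 2. Hence tw(G) = 2 exactly.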